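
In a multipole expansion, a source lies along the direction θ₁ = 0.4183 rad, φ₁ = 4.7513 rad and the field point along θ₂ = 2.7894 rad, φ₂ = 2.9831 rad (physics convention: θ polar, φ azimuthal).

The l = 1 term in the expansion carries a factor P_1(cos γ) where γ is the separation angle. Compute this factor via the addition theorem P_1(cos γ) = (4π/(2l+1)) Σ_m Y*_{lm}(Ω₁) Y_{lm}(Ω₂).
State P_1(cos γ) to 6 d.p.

Expand P_1 via completeness: Σ_{m} conj(Y_{1,m}) at Ω₁ times Y_{1,m} at Ω₂ —
  term(m=-1) = (-0.003280, 0.016401)   from Y*(Ω₁)=(0.005459, -0.140236), Y(Ω₂)=(-0.117687, -0.018810)
  term(m=+0) = (-0.204759, 0.000000)   from Y*(Ω₁)=(0.446476, -0.000000), Y(Ω₂)=(-0.458611, 0.000000)
  term(m=+1) = (-0.003280, -0.016401)   from Y*(Ω₁)=(-0.005459, -0.140236), Y(Ω₂)=(0.117687, -0.018810)
Total Σ_m = (-0.211320, 0.000000). Multiply by 4.188790: (-0.885173, 0.000000). P_1(cos γ) = -0.885173

-0.885173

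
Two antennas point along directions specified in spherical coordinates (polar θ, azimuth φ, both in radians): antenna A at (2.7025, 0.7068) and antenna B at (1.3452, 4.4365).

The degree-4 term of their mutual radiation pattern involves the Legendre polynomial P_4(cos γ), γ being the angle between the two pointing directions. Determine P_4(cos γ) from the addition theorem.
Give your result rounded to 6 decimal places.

Expand P_4 via completeness: Σ_{m} conj(Y_{4,m}) at Ω₁ times Y_{4,m} at Ω₂ —
  m=-4: Y*=(-0.013745, 0.004470)  Y=(0.179879, 0.356550)  product (-0.004066, -0.004097)
  m=-3: Y*=(0.045467, -0.074224)  Y=(0.190889, -0.175397)  product (-0.004340, -0.022143)
  m=-2: Y*=(0.044814, 0.282729)  Y=(0.175837, 0.108237)  product (-0.022722, 0.054565)
  m=-1: Y*=(-0.378598, -0.323315)  Y=(0.074448, -0.262966)  product (-0.113206, 0.075488)
  m=+0: Y*=(0.202488, -0.000000)  Y=(0.167833, 0.000000)  product (0.033984, 0.000000)
  m=+1: Y*=(0.378598, -0.323315)  Y=(-0.074448, -0.262966)  product (-0.113206, -0.075488)
  m=+2: Y*=(0.044814, -0.282729)  Y=(0.175837, -0.108237)  product (-0.022722, -0.054565)
  m=+3: Y*=(-0.045467, -0.074224)  Y=(-0.190889, -0.175397)  product (-0.004340, 0.022143)
  m=+4: Y*=(-0.013745, -0.004470)  Y=(0.179879, -0.356550)  product (-0.004066, 0.004097)
Σ over m = (-0.254684, -0.000000); ×(4π/9) → (-0.355606, -0.000000). Real part: -0.355606

-0.355606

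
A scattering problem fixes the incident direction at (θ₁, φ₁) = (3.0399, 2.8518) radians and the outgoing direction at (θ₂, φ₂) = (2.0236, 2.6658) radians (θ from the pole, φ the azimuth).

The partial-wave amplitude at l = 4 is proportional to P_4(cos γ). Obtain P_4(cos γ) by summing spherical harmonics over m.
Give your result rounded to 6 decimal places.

-0.326145

Summing Y*_{l m}(θ₁,φ₁)·Y_{l m}(θ₂,φ₂) over m ∈ [−4, 4]; prefactor 4π/(2·4+1) = 1.396263:
  m=-4: +0.000019-0.000043i × -0.094410+0.273510i = +0.000010+0.000009i  (running Σ = +0.000010+0.000009i)
  m=-3: +0.000841-0.000995i × +0.056908+0.394075i = +0.000440+0.000275i  (running Σ = +0.000450+0.000284i)
  m=-2: +0.017099-0.011193i × +0.053342+0.074844i = +0.001750+0.000683i  (running Σ = +0.002200+0.000967i)
  m=-1: +0.179842-0.053627i × -0.274670-0.141530i = -0.056987-0.010724i  (running Σ = -0.054787-0.009757i)
  m=0: +0.803069-0.000000i × -0.154420+0.000000i = -0.124010+0.000000i  (running Σ = -0.178797-0.009757i)
  m=1: -0.179842-0.053627i × +0.274670-0.141530i = -0.056987+0.010724i  (running Σ = -0.235784+0.000967i)
  m=2: +0.017099+0.011193i × +0.053342-0.074844i = +0.001750-0.000683i  (running Σ = -0.234034+0.000284i)
  m=3: -0.000841-0.000995i × -0.056908+0.394075i = +0.000440-0.000275i  (running Σ = -0.233594+0.000009i)
  m=4: +0.000019+0.000043i × -0.094410-0.273510i = +0.000010-0.000009i  (running Σ = -0.233584-0.000000i)
Accumulated sum -0.233584-0.000000i; after 4π/(2l+1) scaling, -0.326145-0.000000i ⇒ P_4 = -0.326145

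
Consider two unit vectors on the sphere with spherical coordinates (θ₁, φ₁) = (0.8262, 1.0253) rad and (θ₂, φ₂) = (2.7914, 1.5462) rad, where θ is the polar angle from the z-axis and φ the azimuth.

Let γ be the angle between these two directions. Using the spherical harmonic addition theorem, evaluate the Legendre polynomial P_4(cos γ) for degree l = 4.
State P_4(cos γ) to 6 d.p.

-0.146129

Addition theorem: P_4(cos γ) = (4π/9) Σ_m Y*_{lm}(Ω₁) Y_{lm}(Ω₂), m = −4…4:
  m=-4: Y*=-0.07426 - 0.10598j  Y=0.00610 + 0.00060j  product -0.00039 - 0.00069j
  m=-3: Y*=-0.33657 + 0.02214j  Y=0.00350 - 0.04735j  product -0.00013 + 0.01601j
  m=-2: Y*=-0.18493 + 0.35539j  Y=-0.20356 - 0.01002j  product 0.04121 - 0.07049j
  m=-1: Y*=0.02626 + 0.04327j  Y=-0.01191 + 0.48406j  product -0.02126 + 0.01220j
  m=+0: Y*=-0.35921 + 0.00000j  Y=0.39953 + 0.00000j  product -0.14351 + 0.00000j
  m=+1: Y*=-0.02626 + 0.04327j  Y=0.01191 + 0.48406j  product -0.02126 - 0.01220j
  m=+2: Y*=-0.18493 - 0.35539j  Y=-0.20356 + 0.01002j  product 0.04121 + 0.07049j
  m=+3: Y*=0.33657 + 0.02214j  Y=-0.00350 - 0.04735j  product -0.00013 - 0.01601j
  m=+4: Y*=-0.07426 + 0.10598j  Y=0.00610 - 0.00060j  product -0.00039 + 0.00069j
Total Σ_m = -0.10466 + 0.00000j. Multiply by 1.396263: -0.14613 + 0.00000j. P_4(cos γ) = -0.146129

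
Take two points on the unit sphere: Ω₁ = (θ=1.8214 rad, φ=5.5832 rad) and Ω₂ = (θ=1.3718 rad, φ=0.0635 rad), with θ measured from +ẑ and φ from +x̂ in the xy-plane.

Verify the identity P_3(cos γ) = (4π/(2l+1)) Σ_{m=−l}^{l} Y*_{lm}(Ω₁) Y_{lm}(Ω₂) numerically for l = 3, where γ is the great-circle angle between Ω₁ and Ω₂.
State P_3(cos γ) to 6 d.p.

Expand P_3 via completeness: Σ_{m} conj(Y_{3,m}) at Ω₁ times Y_{3,m} at Ω₂ —
  [-3]  conj(Y_{3,-3})(Ω₁) = (-0.191491, -0.327453) ; Y_{3,-3}(Ω₂) = (0.385897, -0.074416) ; Δ = (-0.098263, -0.112113)
  [-2]  conj(Y_{3,-2})(Ω₁) = (-0.040434, 0.234393) ; Y_{3,-2}(Ω₂) = (0.192573, -0.024589) ; Δ = (-0.002023, 0.046132)
  [-1]  conj(Y_{3,-1})(Ω₁) = (-0.165830, 0.139673) ; Y_{3,-1}(Ω₂) = (-0.254386, 0.016175) ; Δ = (0.039926, -0.038213)
  [+0]  conj(Y_{3,0})(Ω₁) = (0.249174, -0.000000) ; Y_{3,0}(Ω₂) = (-0.206900, 0.000000) ; Δ = (-0.051554, 0.000000)
  [+1]  conj(Y_{3,1})(Ω₁) = (0.165830, 0.139673) ; Y_{3,1}(Ω₂) = (0.254386, 0.016175) ; Δ = (0.039926, 0.038213)
  [+2]  conj(Y_{3,2})(Ω₁) = (-0.040434, -0.234393) ; Y_{3,2}(Ω₂) = (0.192573, 0.024589) ; Δ = (-0.002023, -0.046132)
  [+3]  conj(Y_{3,3})(Ω₁) = (0.191491, -0.327453) ; Y_{3,3}(Ω₂) = (-0.385897, -0.074416) ; Δ = (-0.098263, 0.112113)
Σ over m = (-0.172276, 0.000000); ×(4π/7) → (-0.309269, 0.000000). Real part: -0.309269

-0.309269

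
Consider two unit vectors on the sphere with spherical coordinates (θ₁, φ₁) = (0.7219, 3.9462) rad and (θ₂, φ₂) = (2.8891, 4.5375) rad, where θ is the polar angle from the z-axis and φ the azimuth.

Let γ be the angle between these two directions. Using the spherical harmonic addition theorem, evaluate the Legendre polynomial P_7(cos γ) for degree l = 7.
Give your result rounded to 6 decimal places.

-0.323512

Addition theorem: P_7(cos γ) = (4π/15) Σ_m Y*_{lm}(Ω₁) Y_{lm}(Ω₂), m = −7…7:
  term(m=-7) = (-0.000000, 0.000001)   from Y*(Ω₁)=(-0.021888, 0.016671), Y(Ω₂)=(0.000029, -0.000010)
  term(m=-6) = (0.000047, -0.000020)   from Y*(Ω₁)=(0.013447, -0.116152), Y(Ω₂)=(0.000219, 0.000382)
  term(m=-5) = (-0.001148, -0.000215)   from Y*(Ω₁)=(0.185949, 0.225599), Y(Ω₂)=(-0.003065, 0.002562)
  term(m=-4) = (0.008238, 0.008091)   from Y*(Ω₁)=(-0.452722, -0.034854), Y(Ω₂)=(-0.019458, -0.016375)
  term(m=-3) = (-0.008313, -0.040366)   from Y*(Ω₁)=(0.266961, -0.237839), Y(Ω₂)=(0.057741, -0.099764)
  term(m=-2) = (0.010941, -0.026754)   from Y*(Ω₁)=(0.003125, -0.081304), Y(Ω₂)=(0.333737, 0.121739)
  term(m=-1) = (-0.209071, 0.140379)   from Y*(Ω₁)=(0.273438, 0.284150), Y(Ω₂)=(-0.111114, 0.628850)
  term(m=+0) = (0.012447, 0.000000)   from Y*(Ω₁)=(-0.039809, -0.000000), Y(Ω₂)=(-0.312671, 0.000000)
  term(m=+1) = (-0.209071, -0.140379)   from Y*(Ω₁)=(-0.273438, 0.284150), Y(Ω₂)=(0.111114, 0.628850)
  term(m=+2) = (0.010941, 0.026754)   from Y*(Ω₁)=(0.003125, 0.081304), Y(Ω₂)=(0.333737, -0.121739)
  term(m=+3) = (-0.008313, 0.040366)   from Y*(Ω₁)=(-0.266961, -0.237839), Y(Ω₂)=(-0.057741, -0.099764)
  term(m=+4) = (0.008238, -0.008091)   from Y*(Ω₁)=(-0.452722, 0.034854), Y(Ω₂)=(-0.019458, 0.016375)
  term(m=+5) = (-0.001148, 0.000215)   from Y*(Ω₁)=(-0.185949, 0.225599), Y(Ω₂)=(0.003065, 0.002562)
  term(m=+6) = (0.000047, 0.000020)   from Y*(Ω₁)=(0.013447, 0.116152), Y(Ω₂)=(0.000219, -0.000382)
  term(m=+7) = (-0.000000, -0.000001)   from Y*(Ω₁)=(0.021888, 0.016671), Y(Ω₂)=(-0.000029, -0.000010)
Total Σ_m = (-0.386164, 0.000000). Multiply by 0.837758: (-0.323512, 0.000000). P_7(cos γ) = -0.323512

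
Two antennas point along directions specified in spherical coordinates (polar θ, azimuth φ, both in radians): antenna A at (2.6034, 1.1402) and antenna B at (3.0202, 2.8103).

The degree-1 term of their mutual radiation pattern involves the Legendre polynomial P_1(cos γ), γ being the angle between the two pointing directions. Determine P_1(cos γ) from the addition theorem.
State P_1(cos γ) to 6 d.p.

Term-by-term m-sum for l=1 (normalisation 4π/3 = 4.188790):
  [-1]  conj(Y_{1,-1})(Ω₁) = (0.073922, 0.160929) ; Y_{1,-1}(Ω₂) = (-0.039563, -0.013608) ; Δ = (-0.000735, -0.007373)
  [+0]  conj(Y_{1,0})(Ω₁) = (-0.419532, -0.000000) ; Y_{1,0}(Ω₂) = (-0.485007, 0.000000) ; Δ = (0.203476, 0.000000)
  [+1]  conj(Y_{1,1})(Ω₁) = (-0.073922, 0.160929) ; Y_{1,1}(Ω₂) = (0.039563, -0.013608) ; Δ = (-0.000735, 0.007373)
Total Σ_m = (0.202007, 0.000000). Multiply by 4.188790: (0.846164, 0.000000). P_1(cos γ) = 0.846164

0.846164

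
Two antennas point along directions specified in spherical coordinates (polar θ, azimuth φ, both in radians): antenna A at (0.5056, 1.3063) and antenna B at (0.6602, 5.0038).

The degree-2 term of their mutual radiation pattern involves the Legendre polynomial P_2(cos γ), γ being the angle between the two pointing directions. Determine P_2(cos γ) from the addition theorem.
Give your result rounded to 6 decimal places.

-0.211259

Expand P_2 via completeness: Σ_{m} conj(Y_{2,m}) at Ω₁ times Y_{2,m} at Ω₂ —
  m=-2: -0.07823 + 0.04573j × -0.12130 + 0.07996j = 0.00583 - 0.01180j  (running Σ = 0.00583 - 0.01180j)
  m=-1: 0.08558 + 0.31597j × 0.10752 + 0.35845j = -0.10406 + 0.06465j  (running Σ = -0.09823 + 0.05285j)
  m=0: 0.40883 + 0.00000j × 0.27492 + 0.00000j = 0.11240 + 0.00000j  (running Σ = 0.01417 + 0.05285j)
  m=1: -0.08558 + 0.31597j × -0.10752 + 0.35845j = -0.10406 - 0.06465j  (running Σ = -0.08989 - 0.01180j)
  m=2: -0.07823 - 0.04573j × -0.12130 - 0.07996j = 0.00583 + 0.01180j  (running Σ = -0.08406 + 0.00000j)
Total Σ_m = -0.08406 + 0.00000j. Multiply by 2.513274: -0.21126 + 0.00000j. P_2(cos γ) = -0.211259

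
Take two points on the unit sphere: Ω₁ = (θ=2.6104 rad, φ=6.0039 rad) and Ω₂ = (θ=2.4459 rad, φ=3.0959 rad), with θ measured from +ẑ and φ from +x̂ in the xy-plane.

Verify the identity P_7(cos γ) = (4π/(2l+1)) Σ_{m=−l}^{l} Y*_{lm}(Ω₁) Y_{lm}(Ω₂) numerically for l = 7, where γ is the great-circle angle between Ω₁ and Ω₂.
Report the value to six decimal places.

Summing Y*_{l m}(θ₁,φ₁)·Y_{l m}(θ₂,φ₂) over m ∈ [−7, 7]; prefactor 4π/(2·7+1) = 0.837758:
  [-7]  conj(Y_{7,-7})(Ω₁) = -0.001604-0.003968i ; Y_{7,-7}(Ω₂) = -0.021087-0.006984i ; Δ = +0.000006+0.000095i
  [-6]  conj(Y_{7,-6})(Ω₁) = +0.002854+0.027107i ; Y_{7,-6}(Ω₂) = -0.095828-0.026950i ; Δ = +0.000457-0.002675i
  [-5]  conj(Y_{7,-5})(Ω₁) = +0.018397-0.104432i ; Y_{7,-5}(Ω₂) = -0.257411-0.059854i ; Δ = -0.010986+0.025781i
  [-4]  conj(Y_{7,-4})(Ω₁) = -0.121681+0.249565i ; Y_{7,-4}(Ω₂) = -0.435557-0.080505i ; Δ = +0.073090-0.098904i
  [-3]  conj(Y_{7,-3})(Ω₁) = +0.317155-0.352306i ; Y_{7,-3}(Ω₂) = -0.396988-0.054762i ; Δ = -0.145200+0.122493i
  [-2]  conj(Y_{7,-2})(Ω₁) = -0.359699+0.224797i ; Y_{7,-2}(Ω₂) = +0.008211+0.000752i ; Δ = -0.003123+0.001575i
  [-1]  conj(Y_{7,-1})(Ω₁) = -0.060706+0.017409i ; Y_{7,-1}(Ω₂) = +0.390587+0.017859i ; Δ = -0.024022+0.005716i
  [+0]  conj(Y_{7,0})(Ω₁) = +0.445251-0.000000i ; Y_{7,0}(Ω₂) = +0.117057+0.000000i ; Δ = +0.052120+0.000000i
  [+1]  conj(Y_{7,1})(Ω₁) = +0.060706+0.017409i ; Y_{7,1}(Ω₂) = -0.390587+0.017859i ; Δ = -0.024022-0.005716i
  [+2]  conj(Y_{7,2})(Ω₁) = -0.359699-0.224797i ; Y_{7,2}(Ω₂) = +0.008211-0.000752i ; Δ = -0.003123-0.001575i
  [+3]  conj(Y_{7,3})(Ω₁) = -0.317155-0.352306i ; Y_{7,3}(Ω₂) = +0.396988-0.054762i ; Δ = -0.145200-0.122493i
  [+4]  conj(Y_{7,4})(Ω₁) = -0.121681-0.249565i ; Y_{7,4}(Ω₂) = -0.435557+0.080505i ; Δ = +0.073090+0.098904i
  [+5]  conj(Y_{7,5})(Ω₁) = -0.018397-0.104432i ; Y_{7,5}(Ω₂) = +0.257411-0.059854i ; Δ = -0.010986-0.025781i
  [+6]  conj(Y_{7,6})(Ω₁) = +0.002854-0.027107i ; Y_{7,6}(Ω₂) = -0.095828+0.026950i ; Δ = +0.000457+0.002675i
  [+7]  conj(Y_{7,7})(Ω₁) = +0.001604-0.003968i ; Y_{7,7}(Ω₂) = +0.021087-0.006984i ; Δ = +0.000006-0.000095i
Accumulated sum -0.167435-0.000000i; after 4π/(2l+1) scaling, -0.140270-0.000000i ⇒ P_7 = -0.140270

-0.140270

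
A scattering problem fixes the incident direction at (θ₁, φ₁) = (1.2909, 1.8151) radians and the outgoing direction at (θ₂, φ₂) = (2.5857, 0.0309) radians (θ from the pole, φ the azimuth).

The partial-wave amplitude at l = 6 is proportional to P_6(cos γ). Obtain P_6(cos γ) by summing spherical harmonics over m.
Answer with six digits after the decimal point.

Expand P_6 via completeness: Σ_{m} conj(Y_{6,m}) at Ω₁ times Y_{6,m} at Ω₂ —
  [-6]  conj(Y_{6,-6})(Ω₁) = -0.039891-0.378611i ; Y_{6,-6}(Ω₂) = +0.010253-0.001923i ; Δ = -0.001137-0.003805i
  [-5]  conj(Y_{6,-5})(Ω₁) = -0.356192+0.129729i ; Y_{6,-5}(Ω₂) = -0.057475+0.008951i ; Δ = +0.019311-0.010645i
  [-4]  conj(Y_{6,-4})(Ω₁) = -0.027329-0.040501i ; Y_{6,-4}(Ω₂) = +0.190455-0.023661i ; Δ = -0.006163-0.007067i
  [-3]  conj(Y_{6,-3})(Ω₁) = -0.230910+0.256517i ; Y_{6,-3}(Ω₂) = -0.399682+0.037157i ; Δ = +0.082759-0.111105i
  [-2]  conj(Y_{6,-2})(Ω₁) = +0.048216+0.025631i ; Y_{6,-2}(Ω₂) = +0.470037-0.029085i ; Δ = +0.023409+0.010645i
  [-1]  conj(Y_{6,-1})(Ω₁) = -0.076797+0.308072i ; Y_{6,-1}(Ω₂) = -0.098583+0.003047i ; Δ = +0.006632-0.030605i
  [+0]  conj(Y_{6,0})(Ω₁) = +0.081454-0.000000i ; Y_{6,0}(Ω₂) = -0.410592+0.000000i ; Δ = -0.033444+0.000000i
  [+1]  conj(Y_{6,1})(Ω₁) = +0.076797+0.308072i ; Y_{6,1}(Ω₂) = +0.098583+0.003047i ; Δ = +0.006632+0.030605i
  [+2]  conj(Y_{6,2})(Ω₁) = +0.048216-0.025631i ; Y_{6,2}(Ω₂) = +0.470037+0.029085i ; Δ = +0.023409-0.010645i
  [+3]  conj(Y_{6,3})(Ω₁) = +0.230910+0.256517i ; Y_{6,3}(Ω₂) = +0.399682+0.037157i ; Δ = +0.082759+0.111105i
  [+4]  conj(Y_{6,4})(Ω₁) = -0.027329+0.040501i ; Y_{6,4}(Ω₂) = +0.190455+0.023661i ; Δ = -0.006163+0.007067i
  [+5]  conj(Y_{6,5})(Ω₁) = +0.356192+0.129729i ; Y_{6,5}(Ω₂) = +0.057475+0.008951i ; Δ = +0.019311+0.010645i
  [+6]  conj(Y_{6,6})(Ω₁) = -0.039891+0.378611i ; Y_{6,6}(Ω₂) = +0.010253+0.001923i ; Δ = -0.001137+0.003805i
Σ over m = +0.216177-0.000000i; ×(4π/13) → +0.208966-0.000000i. Real part: 0.208966

0.208966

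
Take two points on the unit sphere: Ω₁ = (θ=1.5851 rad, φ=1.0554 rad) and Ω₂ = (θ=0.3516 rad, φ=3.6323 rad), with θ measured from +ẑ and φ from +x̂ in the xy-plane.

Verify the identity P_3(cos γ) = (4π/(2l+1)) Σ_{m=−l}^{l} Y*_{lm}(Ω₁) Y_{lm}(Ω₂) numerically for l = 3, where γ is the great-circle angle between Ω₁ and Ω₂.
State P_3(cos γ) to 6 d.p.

Expand P_3 via completeness: Σ_{m} conj(Y_{3,m}) at Ω₁ times Y_{3,m} at Ω₂ —
  [-3]  conj(Y_{3,-3})(Ω₁) = -0.41697 - 0.01026j ; Y_{3,-3}(Ω₂) = -0.00168 + 0.01696j ; Δ = 0.00087 - 0.00705j
  [-2]  conj(Y_{3,-2})(Ω₁) = 0.00751 - 0.01254j ; Y_{3,-2}(Ω₂) = 0.06326 - 0.09460j ; Δ = -0.00071 - 0.00150j
  [-1]  conj(Y_{3,-1})(Ω₁) = -0.15911 - 0.28088j ; Y_{3,-1}(Ω₂) = -0.33446 + 0.17870j ; Δ = 0.10341 + 0.06551j
  [+0]  conj(Y_{3,0})(Ω₁) = 0.01601 + 0.00000j ; Y_{3,0}(Ω₂) = 0.49292 + 0.00000j ; Δ = 0.00789 + 0.00000j
  [+1]  conj(Y_{3,1})(Ω₁) = 0.15911 - 0.28088j ; Y_{3,1}(Ω₂) = 0.33446 + 0.17870j ; Δ = 0.10341 - 0.06551j
  [+2]  conj(Y_{3,2})(Ω₁) = 0.00751 + 0.01254j ; Y_{3,2}(Ω₂) = 0.06326 + 0.09460j ; Δ = -0.00071 + 0.00150j
  [+3]  conj(Y_{3,3})(Ω₁) = 0.41697 - 0.01026j ; Y_{3,3}(Ω₂) = 0.00168 + 0.01696j ; Δ = 0.00087 + 0.00705j
Accumulated sum 0.21504 - 0.00000j; after 4π/(2l+1) scaling, 0.38603 - 0.00000j ⇒ P_3 = 0.386031

0.386031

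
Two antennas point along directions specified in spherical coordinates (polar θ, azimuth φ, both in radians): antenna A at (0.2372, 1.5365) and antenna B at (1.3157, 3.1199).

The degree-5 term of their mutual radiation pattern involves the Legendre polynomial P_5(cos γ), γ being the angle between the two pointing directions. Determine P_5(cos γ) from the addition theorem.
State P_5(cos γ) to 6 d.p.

0.336469

Addition theorem: P_5(cos γ) = (4π/11) Σ_m Y*_{lm}(Ω₁) Y_{lm}(Ω₂), m = −5…5:
  term(m=-5) = -0.00001 - 0.00013j   from Y*(Ω₁)=0.00006 + 0.00033j, Y(Ω₂)=-0.39143 - 0.04262j
  term(m=-4) = 0.00141 - 0.00007j   from Y*(Ω₁)=0.00431 - 0.00059j, Y(Ω₂)=0.32348 + 0.02814j
  term(m=-3) = -0.00017 - 0.00450j   from Y*(Ω₁)=-0.00346 - 0.03350j, Y(Ω₂)=0.13353 + 0.00870j
  term(m=-2) = 0.05403 - 0.00136j   from Y*(Ω₁)=-0.16646 + 0.01144j, Y(Ω₂)=-0.32363 - 0.01405j
  term(m=-1) = -0.00037 - 0.02945j   from Y*(Ω₁)=0.01682 + 0.49026j, Y(Ω₂)=-0.06002 - 0.00130j
  term(m=+0) = 0.18474 + 0.00000j   from Y*(Ω₁)=0.57974 + 0.00000j, Y(Ω₂)=0.31867 + 0.00000j
  term(m=+1) = -0.00037 + 0.02945j   from Y*(Ω₁)=-0.01682 + 0.49026j, Y(Ω₂)=0.06002 - 0.00130j
  term(m=+2) = 0.05403 + 0.00136j   from Y*(Ω₁)=-0.16646 - 0.01144j, Y(Ω₂)=-0.32363 + 0.01405j
  term(m=+3) = -0.00017 + 0.00450j   from Y*(Ω₁)=0.00346 - 0.03350j, Y(Ω₂)=-0.13353 + 0.00870j
  term(m=+4) = 0.00141 + 0.00007j   from Y*(Ω₁)=0.00431 + 0.00059j, Y(Ω₂)=0.32348 - 0.02814j
  term(m=+5) = -0.00001 + 0.00013j   from Y*(Ω₁)=-0.00006 + 0.00033j, Y(Ω₂)=0.39143 - 0.04262j
Accumulated sum 0.29453 + 0.00000j; after 4π/(2l+1) scaling, 0.33647 + 0.00000j ⇒ P_5 = 0.336469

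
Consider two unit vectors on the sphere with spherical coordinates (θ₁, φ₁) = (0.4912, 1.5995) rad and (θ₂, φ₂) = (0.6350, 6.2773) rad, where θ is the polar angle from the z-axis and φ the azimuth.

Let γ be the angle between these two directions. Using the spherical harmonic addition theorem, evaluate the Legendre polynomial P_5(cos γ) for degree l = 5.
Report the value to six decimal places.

Expand P_5 via completeness: Σ_{m} conj(Y_{5,m}) at Ω₁ times Y_{5,m} at Ω₂ —
  m=-5: Y*=-0.00155 + 0.01073j  Y=0.03407 + 0.00100j  product -0.00006 + 0.00036j
  m=-4: Y*=0.06364 + 0.00734j  Y=0.14625 + 0.00344j  product 0.00928 + 0.00129j
  m=-3: Y*=0.01873 - 0.21693j  Y=0.34893 + 0.00616j  product 0.00787 - 0.07558j
  m=-2: Y*=-0.44232 - 0.02542j  Y=0.45337 + 0.00534j  product -0.20040 - 0.01389j
  m=-1: Y*=-0.01218 + 0.42432j  Y=0.14208 + 0.00084j  product -0.00209 + 0.06028j
  m=+0: Y*=-0.13826 + 0.00000j  Y=-0.36761 + 0.00000j  product 0.05083 + 0.00000j
  m=+1: Y*=0.01218 + 0.42432j  Y=-0.14208 + 0.00084j  product -0.00209 - 0.06028j
  m=+2: Y*=-0.44232 + 0.02542j  Y=0.45337 - 0.00534j  product -0.20040 + 0.01389j
  m=+3: Y*=-0.01873 - 0.21693j  Y=-0.34893 + 0.00616j  product 0.00787 + 0.07558j
  m=+4: Y*=0.06364 - 0.00734j  Y=0.14625 - 0.00344j  product 0.00928 - 0.00129j
  m=+5: Y*=0.00155 + 0.01073j  Y=-0.03407 + 0.00100j  product -0.00006 - 0.00036j
Total Σ_m = -0.31996 + 0.00000j. Multiply by 1.142397: -0.36552 + 0.00000j. P_5(cos γ) = -0.365521

-0.365521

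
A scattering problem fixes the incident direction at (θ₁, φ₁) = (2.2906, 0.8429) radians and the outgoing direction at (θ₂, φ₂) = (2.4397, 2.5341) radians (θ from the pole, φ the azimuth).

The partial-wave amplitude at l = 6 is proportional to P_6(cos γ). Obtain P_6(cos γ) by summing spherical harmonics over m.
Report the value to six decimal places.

0.327166

Term-by-term m-sum for l=6 (normalisation 4π/13 = 0.966644):
  m=-6: +0.029532-0.082173i × -0.030658-0.016883i = -0.002293+0.002021i  (running Σ = -0.002293+0.002021i)
  m=-5: +0.126647+0.232994i × -0.142615+0.014904i = -0.021534-0.031341i  (running Σ = -0.023827-0.029320i)
  m=-4: -0.419842-0.098306i × -0.254238+0.219243i = +0.128293-0.067054i  (running Σ = +0.104466-0.096374i)
  m=-3: +0.265901-0.186990i × -0.113841+0.442729i = +0.052516+0.139009i  (running Σ = +0.156981+0.042635i)
  m=-2: +0.012466-0.107917i × +0.081577+0.219513i = +0.024706-0.006067i  (running Σ = +0.181687+0.036568i)
  m=-1: +0.245245+0.275204i × -0.212254-0.147558i = -0.011446-0.094601i  (running Σ = +0.170242-0.058033i)
  m=0: +0.006281-0.000000i × -0.322888+0.000000i = -0.002028+0.000000i  (running Σ = +0.168214-0.058033i)
  m=1: -0.245245+0.275204i × +0.212254-0.147558i = -0.011446+0.094601i  (running Σ = +0.156768+0.036568i)
  m=2: +0.012466+0.107917i × +0.081577-0.219513i = +0.024706+0.006067i  (running Σ = +0.181474+0.042635i)
  m=3: -0.265901-0.186990i × +0.113841+0.442729i = +0.052516-0.139009i  (running Σ = +0.233990-0.096374i)
  m=4: -0.419842+0.098306i × -0.254238-0.219243i = +0.128293+0.067054i  (running Σ = +0.362282-0.029320i)
  m=5: -0.126647+0.232994i × +0.142615+0.014904i = -0.021534+0.031341i  (running Σ = +0.340748+0.002021i)
  m=6: +0.029532+0.082173i × -0.030658+0.016883i = -0.002293-0.002021i  (running Σ = +0.338455-0.000000i)
Accumulated sum +0.338455-0.000000i; after 4π/(2l+1) scaling, +0.327166-0.000000i ⇒ P_6 = 0.327166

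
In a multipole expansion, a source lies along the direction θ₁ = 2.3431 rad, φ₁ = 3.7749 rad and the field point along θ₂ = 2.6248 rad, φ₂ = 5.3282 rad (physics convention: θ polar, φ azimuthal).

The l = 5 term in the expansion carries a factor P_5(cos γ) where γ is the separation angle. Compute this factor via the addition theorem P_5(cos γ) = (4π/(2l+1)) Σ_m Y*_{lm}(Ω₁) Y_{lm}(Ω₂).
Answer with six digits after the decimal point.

-0.184165

Expand P_5 via completeness: Σ_{m} conj(Y_{5,m}) at Ω₁ times Y_{5,m} at Ω₂ —
  [-5]  conj(Y_{5,-5})(Ω₁) = (0.087498, 0.002183) ; Y_{5,-5}(Ω₂) = (0.000854, -0.013641) ; Δ = (0.000105, -0.001192)
  [-4]  conj(Y_{5,-4})(Ω₁) = (0.221248, -0.154096) ; Y_{5,-4}(Ω₂) = (0.059214, 0.047723) ; Δ = (0.020455, 0.001434)
  [-3]  conj(Y_{5,-3})(Ω₁) = (0.138991, -0.406944) ; Y_{5,-3}(Ω₂) = (-0.232938, 0.066135) ; Δ = (-0.005463, 0.103985)
  [-2]  conj(Y_{5,-2})(Ω₁) = (-0.083730, -0.266722) ; Y_{5,-2}(Ω₂) = (0.151707, -0.429998) ; Δ = (-0.127392, -0.004460)
  [-1]  conj(Y_{5,-1})(Ω₁) = (0.154980, 0.113785) ; Y_{5,-1}(Ω₂) = (0.220839, 0.312094) ; Δ = (-0.001286, 0.073496)
  [+0]  conj(Y_{5,0})(Ω₁) = (0.338467, -0.000000) ; Y_{5,0}(Ω₂) = (0.194864, 0.000000) ; Δ = (0.065955, 0.000000)
  [+1]  conj(Y_{5,1})(Ω₁) = (-0.154980, 0.113785) ; Y_{5,1}(Ω₂) = (-0.220839, 0.312094) ; Δ = (-0.001286, -0.073496)
  [+2]  conj(Y_{5,2})(Ω₁) = (-0.083730, 0.266722) ; Y_{5,2}(Ω₂) = (0.151707, 0.429998) ; Δ = (-0.127392, 0.004460)
  [+3]  conj(Y_{5,3})(Ω₁) = (-0.138991, -0.406944) ; Y_{5,3}(Ω₂) = (0.232938, 0.066135) ; Δ = (-0.005463, -0.103985)
  [+4]  conj(Y_{5,4})(Ω₁) = (0.221248, 0.154096) ; Y_{5,4}(Ω₂) = (0.059214, -0.047723) ; Δ = (0.020455, -0.001434)
  [+5]  conj(Y_{5,5})(Ω₁) = (-0.087498, 0.002183) ; Y_{5,5}(Ω₂) = (-0.000854, -0.013641) ; Δ = (0.000105, 0.001192)
Accumulated sum (-0.161209, -0.000000); after 4π/(2l+1) scaling, (-0.184165, -0.000000) ⇒ P_5 = -0.184165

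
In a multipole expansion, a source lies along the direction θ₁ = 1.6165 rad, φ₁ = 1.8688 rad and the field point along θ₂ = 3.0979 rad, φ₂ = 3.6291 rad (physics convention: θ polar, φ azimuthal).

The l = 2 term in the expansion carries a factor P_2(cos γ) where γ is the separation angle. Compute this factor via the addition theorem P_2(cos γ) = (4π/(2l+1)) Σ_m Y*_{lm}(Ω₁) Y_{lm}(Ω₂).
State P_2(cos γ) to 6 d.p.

Expand P_2 via completeness: Σ_{m} conj(Y_{2,m}) at Ω₁ times Y_{2,m} at Ω₂ —
  m=-2: (-0.319007, -0.216380) × (0.000414, -0.000610) = (-0.000264, 0.000105)  (running Σ = (-0.000264, 0.000105))
  m=-1: (0.010353, -0.033705) × (0.029784, -0.015791) = (-0.000224, -0.001167)  (running Σ = (-0.000488, -0.001062))
  m=0: (-0.313417, -0.000000) × (0.628978, 0.000000) = (-0.197132, -0.000000)  (running Σ = (-0.197620, -0.001062))
  m=1: (-0.010353, -0.033705) × (-0.029784, -0.015791) = (-0.000224, 0.001167)  (running Σ = (-0.197844, 0.000105))
  m=2: (-0.319007, 0.216380) × (0.000414, 0.000610) = (-0.000264, -0.000105)  (running Σ = (-0.198108, 0.000000))
Accumulated sum (-0.198108, 0.000000); after 4π/(2l+1) scaling, (-0.497899, 0.000000) ⇒ P_2 = -0.497899

-0.497899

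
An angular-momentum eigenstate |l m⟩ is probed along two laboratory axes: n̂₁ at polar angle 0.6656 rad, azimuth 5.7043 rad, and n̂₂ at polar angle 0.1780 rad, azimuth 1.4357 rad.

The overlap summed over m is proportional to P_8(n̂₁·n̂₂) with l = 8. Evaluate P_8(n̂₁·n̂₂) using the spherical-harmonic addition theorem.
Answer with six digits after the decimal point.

Expand P_8 via completeness: Σ_{m} conj(Y_{8,m}) at Ω₁ times Y_{8,m} at Ω₂ —
  m=-8: -0.000885+0.010864i × +0.000000+0.000000i = -0.000000+0.000000i  (running Σ = -0.000000+0.000000i)
  m=-7: -0.034058+0.043866i × -0.000009+0.000006i = +0.000000-0.000001i  (running Σ = +0.000000-0.000001i)
  m=-6: -0.163417+0.056288i × -0.000108-0.000114i = +0.000024+0.000012i  (running Σ = +0.000024+0.000012i)
  m=-5: -0.349732-0.088246i × +0.001004-0.001253i = -0.000462+0.000350i  (running Σ = -0.000438+0.000362i)
  m=-4: -0.326528-0.354218i × +0.010493+0.006296i = -0.001196-0.005773i  (running Σ = -0.001634-0.005411i)
  m=-3: -0.049191-0.293860i × -0.027109+0.063186i = +0.019901+0.004858i  (running Σ = +0.018267-0.000553i)
  m=-2: -0.071872+0.164004i × -0.260773-0.072225i = +0.030588-0.037577i  (running Σ = +0.048855-0.038130i)
  m=-1: -0.333448+0.217933i × +0.087859-0.646383i = +0.111572+0.234682i  (running Σ = +0.160427+0.196552i)
  m=0: +0.056967-0.000000i × +0.587843+0.000000i = +0.033488+0.000000i  (running Σ = +0.193915+0.196552i)
  m=1: +0.333448+0.217933i × -0.087859-0.646383i = +0.111572-0.234682i  (running Σ = +0.305487-0.038130i)
  m=2: -0.071872-0.164004i × -0.260773+0.072225i = +0.030588+0.037577i  (running Σ = +0.336074-0.000553i)
  m=3: +0.049191-0.293860i × +0.027109+0.063186i = +0.019901-0.004858i  (running Σ = +0.355976-0.005411i)
  m=4: -0.326528+0.354218i × +0.010493-0.006296i = -0.001196+0.005773i  (running Σ = +0.354779+0.000362i)
  m=5: +0.349732-0.088246i × -0.001004-0.001253i = -0.000462-0.000350i  (running Σ = +0.354317+0.000012i)
  m=6: -0.163417-0.056288i × -0.000108+0.000114i = +0.000024-0.000012i  (running Σ = +0.354342-0.000001i)
  m=7: +0.034058+0.043866i × +0.000009+0.000006i = +0.000000+0.000001i  (running Σ = +0.354342+0.000000i)
  m=8: -0.000885-0.010864i × +0.000000-0.000000i = -0.000000-0.000000i  (running Σ = +0.354342-0.000000i)
Σ over m = +0.354342-0.000000i; ×(4π/17) → +0.261929-0.000000i. Real part: 0.261929

0.261929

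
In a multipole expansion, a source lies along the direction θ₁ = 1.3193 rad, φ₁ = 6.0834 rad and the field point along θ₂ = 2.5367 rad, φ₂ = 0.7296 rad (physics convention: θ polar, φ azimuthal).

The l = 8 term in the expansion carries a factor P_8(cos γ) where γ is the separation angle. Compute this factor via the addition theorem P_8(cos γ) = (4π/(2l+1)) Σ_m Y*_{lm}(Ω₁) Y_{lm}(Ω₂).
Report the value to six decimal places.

Summing Y*_{l m}(θ₁,φ₁)·Y_{l m}(θ₂,φ₂) over m ∈ [−8, 8]; prefactor 4π/(2·8+1) = 0.739198:
  term(m=-8) = 0.00092 - 0.00206j   from Y*(Ω₁)=-0.01097 - 0.39898j, Y(Ω₂)=0.00508 + 0.00243j
  term(m=-7) = -0.01305 + 0.00295j   from Y*(Ω₁)=0.07033 - 0.40413j, Y(Ω₂)=-0.01255 - 0.03011j
  term(m=-6) = -0.00196 - 0.00167j   from Y*(Ω₁)=-0.00803 + 0.02057j, Y(Ω₂)=-0.03827 + 0.11001j
  term(m=-5) = -0.00665 + 0.10136j   from Y*(Ω₁)=-0.19331 + 0.30036j, Y(Ω₂)=0.24870 - 0.13794j
  term(m=-4) = 0.04196 - 0.02725j   from Y*(Ω₁)=-0.07491 + 0.07699j, Y(Ω₂)=-0.45422 - 0.10310j
  term(m=-3) = 0.12295 + 0.04536j   from Y*(Ω₁)=0.25103 - 0.17150j, Y(Ω₂)=0.24976 + 0.35133j
  term(m=-2) = -0.00075 - 0.00252j   from Y*(Ω₁)=0.14750 - 0.06229j, Y(Ω₂)=0.00183 - 0.01630j
  term(m=-1) = -0.06714 + 0.08991j   from Y*(Ω₁)=-0.27006 + 0.05468j, Y(Ω₂)=0.30356 - 0.27144j
  term(m=+0) = 0.02706 + 0.00000j   from Y*(Ω₁)=-0.17456 + 0.00000j, Y(Ω₂)=-0.15501 + 0.00000j
  term(m=+1) = -0.06714 - 0.08991j   from Y*(Ω₁)=0.27006 + 0.05468j, Y(Ω₂)=-0.30356 - 0.27144j
  term(m=+2) = -0.00075 + 0.00252j   from Y*(Ω₁)=0.14750 + 0.06229j, Y(Ω₂)=0.00183 + 0.01630j
  term(m=+3) = 0.12295 - 0.04536j   from Y*(Ω₁)=-0.25103 - 0.17150j, Y(Ω₂)=-0.24976 + 0.35133j
  term(m=+4) = 0.04196 + 0.02725j   from Y*(Ω₁)=-0.07491 - 0.07699j, Y(Ω₂)=-0.45422 + 0.10310j
  term(m=+5) = -0.00665 - 0.10136j   from Y*(Ω₁)=0.19331 + 0.30036j, Y(Ω₂)=-0.24870 - 0.13794j
  term(m=+6) = -0.00196 + 0.00167j   from Y*(Ω₁)=-0.00803 - 0.02057j, Y(Ω₂)=-0.03827 - 0.11001j
  term(m=+7) = -0.01305 - 0.00295j   from Y*(Ω₁)=-0.07033 - 0.40413j, Y(Ω₂)=0.01255 - 0.03011j
  term(m=+8) = 0.00092 + 0.00206j   from Y*(Ω₁)=-0.01097 + 0.39898j, Y(Ω₂)=0.00508 - 0.00243j
Total Σ_m = 0.17965 + 0.00000j. Multiply by 0.739198: 0.13280 + 0.00000j. P_8(cos γ) = 0.132798

0.132798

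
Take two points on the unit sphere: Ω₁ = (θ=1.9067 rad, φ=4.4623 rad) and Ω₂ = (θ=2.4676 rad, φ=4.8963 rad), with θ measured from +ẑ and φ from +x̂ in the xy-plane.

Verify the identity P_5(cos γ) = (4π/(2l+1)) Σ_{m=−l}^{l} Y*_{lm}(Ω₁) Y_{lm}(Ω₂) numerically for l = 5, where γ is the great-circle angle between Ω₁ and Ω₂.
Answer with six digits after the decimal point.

Summing Y*_{l m}(θ₁,φ₁)·Y_{l m}(θ₂,φ₂) over m ∈ [−5, 5]; prefactor 4π/(2·5+1) = 1.142397:
  m=-5: Y*=(-0.330434, -0.109631)  Y=(0.034954, 0.026641)  product (-0.008629, -0.012635)
  m=-4: Y*=(-0.207563, 0.323514)  Y=(-0.128996, 0.116759)  product (-0.010998, -0.065967)
  m=-3: Y*=(-0.004395, -0.004715)  Y=(-0.198119, -0.321887)  product (-0.000647, 0.002349)
  m=-2: Y*=(-0.294518, 0.160964)  Y=(0.400172, -0.154210)  product (-0.093035, 0.109831)
  m=-1: Y*=(0.020446, 0.080043)  Y=(0.010226, 0.054977)  product (-0.004191, 0.001943)
  m=+0: Y*=(-0.313721, -0.000000)  Y=(0.388752, 0.000000)  product (-0.121960, -0.000000)
  m=+1: Y*=(-0.020446, 0.080043)  Y=(-0.010226, 0.054977)  product (-0.004191, -0.001943)
  m=+2: Y*=(-0.294518, -0.160964)  Y=(0.400172, 0.154210)  product (-0.093035, -0.109831)
  m=+3: Y*=(0.004395, -0.004715)  Y=(0.198119, -0.321887)  product (-0.000647, -0.002349)
  m=+4: Y*=(-0.207563, -0.323514)  Y=(-0.128996, -0.116759)  product (-0.010998, 0.065967)
  m=+5: Y*=(0.330434, -0.109631)  Y=(-0.034954, 0.026641)  product (-0.008629, 0.012635)
Total Σ_m = (-0.356963, -0.000000). Multiply by 1.142397: (-0.407793, -0.000000). P_5(cos γ) = -0.407793

-0.407793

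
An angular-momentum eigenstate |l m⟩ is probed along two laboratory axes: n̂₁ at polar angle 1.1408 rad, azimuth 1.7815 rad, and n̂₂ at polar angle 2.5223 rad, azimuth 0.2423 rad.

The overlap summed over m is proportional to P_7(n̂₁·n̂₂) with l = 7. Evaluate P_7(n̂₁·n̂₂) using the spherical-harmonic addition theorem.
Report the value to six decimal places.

0.185965

Term-by-term m-sum for l=7 (normalisation 4π/15 = 0.837758):
  [-7]  conj(Y_{7,-7})(Ω₁) = (0.255178, -0.024539) ; Y_{7,-7}(Ω₂) = (-0.001388, -0.011015) ; Δ = (-0.000624, -0.002777)
  [-6]  conj(Y_{7,-6})(Ω₁) = (-0.132760, -0.419391) ; Y_{7,-6}(Ω₂) = (-0.006802, 0.057876) ; Δ = (0.025176, -0.004831)
  [-5]  conj(Y_{7,-5})(Ω₁) = (-0.249169, 0.141766) ; Y_{7,-5}(Ω₂) = (0.064782, -0.172477) ; Δ = (0.008310, 0.052160)
  [-4]  conj(Y_{7,-4})(Ω₁) = (-0.102946, -0.115502) ; Y_{7,-4}(Ω₂) = (-0.215769, 0.314311) ; Δ = (0.058516, -0.007435)
  [-3]  conj(Y_{7,-3})(Ω₁) = (-0.203776, 0.278248) ; Y_{7,-3}(Ω₂) = (0.357455, -0.317903) ; Δ = (0.015615, 0.164242)
  [-2]  conj(Y_{7,-2})(Ω₁) = (-0.009973, -0.004471) ; Y_{7,-2}(Ω₂) = (-0.187400, 0.098661) ; Δ = (0.002310, -0.000146)
  [-1]  conj(Y_{7,-1})(Ω₁) = (-0.069980, 0.327195) ; Y_{7,-1}(Ω₂) = (-0.289868, 0.071643) ; Δ = (-0.003156, -0.099857)
  [+0]  conj(Y_{7,0})(Ω₁) = (0.030279, -0.000000) ; Y_{7,0}(Ω₂) = (0.319917, 0.000000) ; Δ = (0.009687, 0.000000)
  [+1]  conj(Y_{7,1})(Ω₁) = (0.069980, 0.327195) ; Y_{7,1}(Ω₂) = (0.289868, 0.071643) ; Δ = (-0.003156, 0.099857)
  [+2]  conj(Y_{7,2})(Ω₁) = (-0.009973, 0.004471) ; Y_{7,2}(Ω₂) = (-0.187400, -0.098661) ; Δ = (0.002310, 0.000146)
  [+3]  conj(Y_{7,3})(Ω₁) = (0.203776, 0.278248) ; Y_{7,3}(Ω₂) = (-0.357455, -0.317903) ; Δ = (0.015615, -0.164242)
  [+4]  conj(Y_{7,4})(Ω₁) = (-0.102946, 0.115502) ; Y_{7,4}(Ω₂) = (-0.215769, -0.314311) ; Δ = (0.058516, 0.007435)
  [+5]  conj(Y_{7,5})(Ω₁) = (0.249169, 0.141766) ; Y_{7,5}(Ω₂) = (-0.064782, -0.172477) ; Δ = (0.008310, -0.052160)
  [+6]  conj(Y_{7,6})(Ω₁) = (-0.132760, 0.419391) ; Y_{7,6}(Ω₂) = (-0.006802, -0.057876) ; Δ = (0.025176, 0.004831)
  [+7]  conj(Y_{7,7})(Ω₁) = (-0.255178, -0.024539) ; Y_{7,7}(Ω₂) = (0.001388, -0.011015) ; Δ = (-0.000624, 0.002777)
Total Σ_m = (0.221979, 0.000000). Multiply by 0.837758: (0.185965, 0.000000). P_7(cos γ) = 0.185965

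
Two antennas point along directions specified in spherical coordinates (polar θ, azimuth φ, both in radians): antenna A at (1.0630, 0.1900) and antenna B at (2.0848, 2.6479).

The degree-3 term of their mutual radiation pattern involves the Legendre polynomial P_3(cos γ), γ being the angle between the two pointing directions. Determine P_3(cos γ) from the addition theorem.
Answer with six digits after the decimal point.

Addition theorem: P_3(cos γ) = (4π/7) Σ_m Y*_{lm}(Ω₁) Y_{lm}(Ω₂), m = −3…3:
  [-3]  conj(Y_{3,-3})(Ω₁) = 0.23437 + 0.15022j ; Y_{3,-3}(Ω₂) = -0.02468 - 0.27438j ; Δ = 0.03543 - 0.06801j
  [-2]  conj(Y_{3,-2})(Ω₁) = 0.35238 + 0.14074j ; Y_{3,-2}(Ω₂) = -0.20989 - 0.31799j ; Δ = -0.02921 - 0.14159j
  [-1]  conj(Y_{3,-1})(Ω₁) = 0.05053 + 0.00972j ; Y_{3,-1}(Ω₂) = -0.05172 - 0.02783j ; Δ = -0.00234 - 0.00191j
  [+0]  conj(Y_{3,0})(Ω₁) = -0.32985 + 0.00000j ; Y_{3,0}(Ω₂) = 0.32867 + 0.00000j ; Δ = -0.10841 + 0.00000j
  [+1]  conj(Y_{3,1})(Ω₁) = -0.05053 + 0.00972j ; Y_{3,1}(Ω₂) = 0.05172 - 0.02783j ; Δ = -0.00234 + 0.00191j
  [+2]  conj(Y_{3,2})(Ω₁) = 0.35238 - 0.14074j ; Y_{3,2}(Ω₂) = -0.20989 + 0.31799j ; Δ = -0.02921 + 0.14159j
  [+3]  conj(Y_{3,3})(Ω₁) = -0.23437 + 0.15022j ; Y_{3,3}(Ω₂) = 0.02468 - 0.27438j ; Δ = 0.03543 + 0.06801j
Total Σ_m = -0.10064 + 0.00000j. Multiply by 1.795196: -0.18067 + 0.00000j. P_3(cos γ) = -0.180674

-0.180674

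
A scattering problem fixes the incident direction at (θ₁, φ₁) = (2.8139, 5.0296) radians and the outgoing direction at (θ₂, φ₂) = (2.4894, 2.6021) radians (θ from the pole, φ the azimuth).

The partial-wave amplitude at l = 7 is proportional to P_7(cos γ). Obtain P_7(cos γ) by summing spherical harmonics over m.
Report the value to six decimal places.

0.321124

Expand P_7 via completeness: Σ_{m} conj(Y_{7,m}) at Ω₁ times Y_{7,m} at Ω₂ —
  [-7]  conj(Y_{7,-7})(Ω₁) = (-0.000142, -0.000108) ; Y_{7,-7}(Ω₂) = (0.012214, 0.008997) ; Δ = (-0.000001, -0.000003)
  [-6]  conj(Y_{7,-6})(Ω₁) = (-0.000643, 0.001861) ; Y_{7,-6}(Ω₂) = (0.073987, 0.007077) ; Δ = (-0.000061, 0.000133)
  [-5]  conj(Y_{7,-5})(Ω₁) = (0.013500, 0.000206) ; Y_{7,-5}(Ω₂) = (0.196774, -0.093632) ; Δ = (0.002676, -0.001224)
  [-4]  conj(Y_{7,-4})(Ω₁) = (-0.019188, -0.061603) ; Y_{7,-4}(Ω₂) = (0.228487, -0.343347) ; Δ = (-0.025535, -0.007487)
  [-3]  conj(Y_{7,-3})(Ω₁) = (-0.176468, 0.125759) ; Y_{7,-3}(Ω₂) = (0.021650, -0.453702) ; Δ = (0.053237, 0.082787)
  [-2]  conj(Y_{7,-2})(Ω₁) = (0.386882, 0.284710) ; Y_{7,-2}(Ω₂) = (-0.055629, -0.103841) ; Δ = (0.008043, -0.056013)
  [-1]  conj(Y_{7,-1})(Ω₁) = (0.174871, -0.532662) ; Y_{7,-1}(Ω₂) = (0.302952, 0.181390) ; Δ = (0.149597, -0.129651)
  [+0]  conj(Y_{7,0})(Ω₁) = (0.030938, -0.000000) ; Y_{7,0}(Ω₂) = (0.239256, 0.000000) ; Δ = (0.007402, 0.000000)
  [+1]  conj(Y_{7,1})(Ω₁) = (-0.174871, -0.532662) ; Y_{7,1}(Ω₂) = (-0.302952, 0.181390) ; Δ = (0.149597, 0.129651)
  [+2]  conj(Y_{7,2})(Ω₁) = (0.386882, -0.284710) ; Y_{7,2}(Ω₂) = (-0.055629, 0.103841) ; Δ = (0.008043, 0.056013)
  [+3]  conj(Y_{7,3})(Ω₁) = (0.176468, 0.125759) ; Y_{7,3}(Ω₂) = (-0.021650, -0.453702) ; Δ = (0.053237, -0.082787)
  [+4]  conj(Y_{7,4})(Ω₁) = (-0.019188, 0.061603) ; Y_{7,4}(Ω₂) = (0.228487, 0.343347) ; Δ = (-0.025535, 0.007487)
  [+5]  conj(Y_{7,5})(Ω₁) = (-0.013500, 0.000206) ; Y_{7,5}(Ω₂) = (-0.196774, -0.093632) ; Δ = (0.002676, 0.001224)
  [+6]  conj(Y_{7,6})(Ω₁) = (-0.000643, -0.001861) ; Y_{7,6}(Ω₂) = (0.073987, -0.007077) ; Δ = (-0.000061, -0.000133)
  [+7]  conj(Y_{7,7})(Ω₁) = (0.000142, -0.000108) ; Y_{7,7}(Ω₂) = (-0.012214, 0.008997) ; Δ = (-0.000001, 0.000003)
Accumulated sum (0.383313, 0.000000); after 4π/(2l+1) scaling, (0.321124, 0.000000) ⇒ P_7 = 0.321124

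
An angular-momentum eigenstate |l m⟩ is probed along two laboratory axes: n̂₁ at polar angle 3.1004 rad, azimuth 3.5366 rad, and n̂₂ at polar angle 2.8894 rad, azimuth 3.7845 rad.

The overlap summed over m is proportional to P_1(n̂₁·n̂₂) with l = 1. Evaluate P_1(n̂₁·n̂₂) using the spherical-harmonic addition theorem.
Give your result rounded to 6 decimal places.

Expand P_1 via completeness: Σ_{m} conj(Y_{1,m}) at Ω₁ times Y_{1,m} at Ω₂ —
  term(m=-1) = 0.00119 - 0.00030j   from Y*(Ω₁)=-0.01313 - 0.00548j, Y(Ω₂)=-0.06900 + 0.05169j
  term(m=+0) = 0.23098 + 0.00000j   from Y*(Ω₁)=-0.48819 + 0.00000j, Y(Ω₂)=-0.47315 + 0.00000j
  term(m=+1) = 0.00119 + 0.00030j   from Y*(Ω₁)=0.01313 - 0.00548j, Y(Ω₂)=0.06900 + 0.05169j
Σ over m = 0.23336 + 0.00000j; ×(4π/3) → 0.97751 + 0.00000j. Real part: 0.977508

0.977508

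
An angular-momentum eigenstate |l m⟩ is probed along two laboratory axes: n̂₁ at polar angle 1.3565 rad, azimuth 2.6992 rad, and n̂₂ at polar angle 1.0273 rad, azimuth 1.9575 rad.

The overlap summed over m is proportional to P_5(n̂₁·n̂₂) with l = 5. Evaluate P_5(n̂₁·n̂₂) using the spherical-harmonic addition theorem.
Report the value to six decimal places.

Addition theorem: P_5(cos γ) = (4π/11) Σ_m Y*_{lm}(Ω₁) Y_{lm}(Ω₂), m = −5…5:
  [-5]  conj(Y_{5,-5})(Ω₁) = (0.247281, 0.331317) ; Y_{5,-5}(Ω₂) = (-0.199321, 0.075645) ; Δ = (-0.074351, -0.047333)
  [-4]  conj(Y_{5,-4})(Ω₁) = (-0.056186, -0.278929) ; Y_{5,-4}(Ω₂) = (0.009768, -0.407213) ; Δ = (-0.114132, 0.020155)
  [-3]  conj(Y_{5,-3})(Ω₁) = (0.046164, -0.185730) ; Y_{5,-3}(Ω₂) = (0.279783, 0.121830) ; Δ = (0.035543, -0.046340)
  [-2]  conj(Y_{5,-2})(Ω₁) = (-0.188405, 0.230141) ; Y_{5,-2}(Ω₂) = (0.090835, -0.088683) ; Δ = (0.003296, 0.037613)
  [-1]  conj(Y_{5,-1})(Ω₁) = (-0.115906, 0.054905) ; Y_{5,-1}(Ω₂) = (0.128416, 0.315358) ; Δ = (-0.032199, -0.029501)
  [+0]  conj(Y_{5,0})(Ω₁) = (0.297531, -0.000000) ; Y_{5,0}(Ω₂) = (0.047522, 0.000000) ; Δ = (0.014139, 0.000000)
  [+1]  conj(Y_{5,1})(Ω₁) = (0.115906, 0.054905) ; Y_{5,1}(Ω₂) = (-0.128416, 0.315358) ; Δ = (-0.032199, 0.029501)
  [+2]  conj(Y_{5,2})(Ω₁) = (-0.188405, -0.230141) ; Y_{5,2}(Ω₂) = (0.090835, 0.088683) ; Δ = (0.003296, -0.037613)
  [+3]  conj(Y_{5,3})(Ω₁) = (-0.046164, -0.185730) ; Y_{5,3}(Ω₂) = (-0.279783, 0.121830) ; Δ = (0.035543, 0.046340)
  [+4]  conj(Y_{5,4})(Ω₁) = (-0.056186, 0.278929) ; Y_{5,4}(Ω₂) = (0.009768, 0.407213) ; Δ = (-0.114132, -0.020155)
  [+5]  conj(Y_{5,5})(Ω₁) = (-0.247281, 0.331317) ; Y_{5,5}(Ω₂) = (0.199321, 0.075645) ; Δ = (-0.074351, 0.047333)
Total Σ_m = (-0.349547, 0.000000). Multiply by 1.142397: (-0.399321, 0.000000). P_5(cos γ) = -0.399321

-0.399321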